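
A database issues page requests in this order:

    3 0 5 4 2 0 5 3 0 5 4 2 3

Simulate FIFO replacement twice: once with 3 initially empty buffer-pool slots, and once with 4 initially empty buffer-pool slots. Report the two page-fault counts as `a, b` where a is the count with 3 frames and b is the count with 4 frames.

10, 11

3 frames: F F F F F F F F . . F F . → 10 faults.
4 frames: F F F F F . . F F F F F F → 11 faults.
11 > 10: adding a frame increased faults — Belady's anomaly.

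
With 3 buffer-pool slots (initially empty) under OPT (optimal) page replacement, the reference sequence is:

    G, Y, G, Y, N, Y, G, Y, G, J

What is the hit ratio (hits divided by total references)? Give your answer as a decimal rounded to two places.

G: miss, frames {G}
Y: miss, frames {G,Y}
G: hit
Y: hit
N: miss, frames {G,Y,N}
Y: hit
G: hit
Y: hit
G: hit
J: miss, evict N, frames {G,Y,J}
Hits: 6 of 10 references → 6/10 = 0.6000.

0.60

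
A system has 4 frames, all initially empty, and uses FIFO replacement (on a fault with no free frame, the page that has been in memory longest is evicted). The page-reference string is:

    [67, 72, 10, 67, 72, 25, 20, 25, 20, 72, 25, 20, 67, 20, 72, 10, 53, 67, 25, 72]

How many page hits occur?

67 -> miss, frames [67]
72 -> miss, frames [67, 72]
10 -> miss, frames [67, 72, 10]
67 -> hit
72 -> hit
25 -> miss, frames [67, 72, 10, 25]
20 -> miss, evict 67, frames [72, 10, 25, 20]
25 -> hit
20 -> hit
72 -> hit
25 -> hit
20 -> hit
67 -> miss, evict 72, frames [10, 25, 20, 67]
20 -> hit
72 -> miss, evict 10, frames [25, 20, 67, 72]
10 -> miss, evict 25, frames [20, 67, 72, 10]
53 -> miss, evict 20, frames [67, 72, 10, 53]
67 -> hit
25 -> miss, evict 67, frames [72, 10, 53, 25]
72 -> hit
Hits: 10.

10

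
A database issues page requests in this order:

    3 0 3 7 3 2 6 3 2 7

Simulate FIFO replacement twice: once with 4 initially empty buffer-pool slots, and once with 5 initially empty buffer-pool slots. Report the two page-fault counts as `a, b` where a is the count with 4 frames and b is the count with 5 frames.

4 frames: F F . F . F F F . . → 6 faults.
5 frames: F F . F . F F . . . → 5 faults.
5 < 6: adding a frame reduced faults, as is typical.

6, 5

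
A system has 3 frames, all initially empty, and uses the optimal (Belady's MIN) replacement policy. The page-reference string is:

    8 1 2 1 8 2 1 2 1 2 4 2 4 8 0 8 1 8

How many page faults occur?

6

8: fault, frames {8}
1: fault, frames {8,1}
2: fault, frames {8,1,2}
1: hit
8: hit
2: hit
1: hit
2: hit
1: hit
2: hit
4: fault, evict 1, frames {8,2,4}
2: hit
4: hit
8: hit
0: fault, evict 4, frames {8,2,0}
8: hit
1: fault, evict 0, frames {8,2,1}
8: hit
Page faults: 6.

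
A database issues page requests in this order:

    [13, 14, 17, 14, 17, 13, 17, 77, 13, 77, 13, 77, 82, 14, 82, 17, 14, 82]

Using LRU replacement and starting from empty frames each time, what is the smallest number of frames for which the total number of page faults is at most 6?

5

f=1: 18 faults
f=2: 11 faults
f=3: 7 faults
f=4: 7 faults
f=5: 5 faults
Smallest f with faults ≤ 6 is 5.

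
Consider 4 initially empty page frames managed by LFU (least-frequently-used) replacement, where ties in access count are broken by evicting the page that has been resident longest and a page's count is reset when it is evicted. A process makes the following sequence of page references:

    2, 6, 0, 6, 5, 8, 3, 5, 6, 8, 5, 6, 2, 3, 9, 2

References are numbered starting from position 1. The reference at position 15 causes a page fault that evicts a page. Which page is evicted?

3

pos 1: 2: miss, frames {2}
pos 2: 6: miss, frames {2,6}
pos 3: 0: miss, frames {2,6,0}
pos 4: 6: hit
pos 5: 5: miss, frames {2,6,0,5}
pos 6: 8: miss, evict 2, frames {6,0,5,8}
pos 7: 3: miss, evict 0, frames {6,5,8,3}
pos 8: 5: hit
pos 9: 6: hit
pos 10: 8: hit
pos 11: 5: hit
pos 12: 6: hit
pos 13: 2: miss, evict 3, frames {6,5,8,2}
pos 14: 3: miss, evict 2, frames {6,5,8,3}
pos 15: 9: miss, evict 3, frames {6,5,8,9}
At position 15, page 3 is evicted.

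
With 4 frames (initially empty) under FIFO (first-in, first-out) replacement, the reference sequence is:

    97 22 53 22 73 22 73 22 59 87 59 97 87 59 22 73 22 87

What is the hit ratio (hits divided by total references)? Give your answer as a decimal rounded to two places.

97: miss, frames {97}
22: miss, frames {97,22}
53: miss, frames {97,22,53}
22: hit
73: miss, frames {97,22,53,73}
22: hit
73: hit
22: hit
59: miss, evict 97, frames {22,53,73,59}
87: miss, evict 22, frames {53,73,59,87}
59: hit
97: miss, evict 53, frames {73,59,87,97}
87: hit
59: hit
22: miss, evict 73, frames {59,87,97,22}
73: miss, evict 59, frames {87,97,22,73}
22: hit
87: hit
Hits: 9 of 18 references → 9/18 = 0.5000.

0.50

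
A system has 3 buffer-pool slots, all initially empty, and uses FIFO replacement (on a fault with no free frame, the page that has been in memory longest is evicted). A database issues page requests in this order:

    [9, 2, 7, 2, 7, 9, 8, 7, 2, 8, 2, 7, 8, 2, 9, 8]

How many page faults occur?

5

9 -> miss, frames [9]
2 -> miss, frames [9, 2]
7 -> miss, frames [9, 2, 7]
2 -> hit
7 -> hit
9 -> hit
8 -> miss, evict 9, frames [2, 7, 8]
7 -> hit
2 -> hit
8 -> hit
2 -> hit
7 -> hit
8 -> hit
2 -> hit
9 -> miss, evict 2, frames [7, 8, 9]
8 -> hit
Page faults: 5.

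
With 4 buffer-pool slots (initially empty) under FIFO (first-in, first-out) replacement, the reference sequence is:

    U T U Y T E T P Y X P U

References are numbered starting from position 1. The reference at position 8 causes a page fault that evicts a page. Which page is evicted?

U

pos 1: U: miss, frames {U}
pos 2: T: miss, frames {U,T}
pos 3: U: hit
pos 4: Y: miss, frames {U,T,Y}
pos 5: T: hit
pos 6: E: miss, frames {U,T,Y,E}
pos 7: T: hit
pos 8: P: miss, evict U, frames {T,Y,E,P}
At position 8, page U is evicted.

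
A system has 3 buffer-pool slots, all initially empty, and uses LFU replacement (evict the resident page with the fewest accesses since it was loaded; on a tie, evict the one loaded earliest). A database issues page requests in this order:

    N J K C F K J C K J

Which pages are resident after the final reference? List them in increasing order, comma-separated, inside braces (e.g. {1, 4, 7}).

N → fault, frames {N}
J → fault, frames {N,J}
K → fault, frames {N,J,K}
C → fault, evict N, frames {J,K,C}
F → fault, evict J, frames {K,C,F}
K → hit
J → fault, evict C, frames {K,F,J}
C → fault, evict F, frames {K,J,C}
K → hit
J → hit

{C, J, K}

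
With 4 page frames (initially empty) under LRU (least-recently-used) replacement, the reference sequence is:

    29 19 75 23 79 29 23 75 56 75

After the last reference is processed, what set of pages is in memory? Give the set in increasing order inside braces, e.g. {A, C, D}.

{23, 29, 56, 75}

29 -> miss, frames (29)
19 -> miss, frames (29 19)
75 -> miss, frames (29 19 75)
23 -> miss, frames (29 19 75 23)
79 -> miss, evict 29, frames (19 75 23 79)
29 -> miss, evict 19, frames (75 23 79 29)
23 -> hit
75 -> hit
56 -> miss, evict 79, frames (29 23 75 56)
75 -> hit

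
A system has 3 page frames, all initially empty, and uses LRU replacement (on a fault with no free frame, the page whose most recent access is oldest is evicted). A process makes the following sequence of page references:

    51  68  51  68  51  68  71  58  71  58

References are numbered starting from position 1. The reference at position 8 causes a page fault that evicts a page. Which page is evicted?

51

pos 1: 51 -> miss, frames [51]
pos 2: 68 -> miss, frames [51, 68]
pos 3: 51 -> hit
pos 4: 68 -> hit
pos 5: 51 -> hit
pos 6: 68 -> hit
pos 7: 71 -> miss, frames [51, 68, 71]
pos 8: 58 -> miss, evict 51, frames [68, 71, 58]
At position 8, page 51 is evicted.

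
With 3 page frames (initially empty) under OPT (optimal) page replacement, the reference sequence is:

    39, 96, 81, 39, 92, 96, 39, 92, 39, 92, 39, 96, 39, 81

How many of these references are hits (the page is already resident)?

39: fault, frames [39]
96: fault, frames [39, 96]
81: fault, frames [39, 96, 81]
39: hit
92: fault, evict 81, frames [39, 96, 92]
96: hit
39: hit
92: hit
39: hit
92: hit
39: hit
96: hit
39: hit
81: fault, evict 92, frames [39, 96, 81]
Hits: 9.

9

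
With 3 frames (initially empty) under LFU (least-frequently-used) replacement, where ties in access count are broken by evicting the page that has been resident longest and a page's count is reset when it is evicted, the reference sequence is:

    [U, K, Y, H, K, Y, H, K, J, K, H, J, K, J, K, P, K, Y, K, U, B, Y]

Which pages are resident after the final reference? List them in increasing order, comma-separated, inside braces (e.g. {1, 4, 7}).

U: miss, frames [U]
K: miss, frames [U, K]
Y: miss, frames [U, K, Y]
H: miss, evict U, frames [K, Y, H]
K: hit
Y: hit
H: hit
K: hit
J: miss, evict Y, frames [K, H, J]
K: hit
H: hit
J: hit
K: hit
J: hit
K: hit
P: miss, evict H, frames [K, J, P]
K: hit
Y: miss, evict P, frames [K, J, Y]
K: hit
U: miss, evict Y, frames [K, J, U]
B: miss, evict U, frames [K, J, B]
Y: miss, evict B, frames [K, J, Y]

{J, K, Y}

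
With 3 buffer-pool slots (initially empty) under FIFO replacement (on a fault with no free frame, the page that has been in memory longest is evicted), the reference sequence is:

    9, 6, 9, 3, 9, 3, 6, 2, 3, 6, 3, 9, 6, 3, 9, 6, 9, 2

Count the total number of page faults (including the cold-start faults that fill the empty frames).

9 → fault, frames [9]
6 → fault, frames [9, 6]
9 → hit
3 → fault, frames [9, 6, 3]
9 → hit
3 → hit
6 → hit
2 → fault, evict 9, frames [6, 3, 2]
3 → hit
6 → hit
3 → hit
9 → fault, evict 6, frames [3, 2, 9]
6 → fault, evict 3, frames [2, 9, 6]
3 → fault, evict 2, frames [9, 6, 3]
9 → hit
6 → hit
9 → hit
2 → fault, evict 9, frames [6, 3, 2]
Page faults: 8.

8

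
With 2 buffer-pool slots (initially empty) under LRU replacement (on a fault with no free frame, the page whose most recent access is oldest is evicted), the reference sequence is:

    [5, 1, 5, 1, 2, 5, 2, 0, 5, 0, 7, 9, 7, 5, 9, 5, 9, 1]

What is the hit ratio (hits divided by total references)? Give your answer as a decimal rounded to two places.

5: miss, frames [5]
1: miss, frames [5, 1]
5: hit
1: hit
2: miss, evict 5, frames [1, 2]
5: miss, evict 1, frames [2, 5]
2: hit
0: miss, evict 5, frames [2, 0]
5: miss, evict 2, frames [0, 5]
0: hit
7: miss, evict 5, frames [0, 7]
9: miss, evict 0, frames [7, 9]
7: hit
5: miss, evict 9, frames [7, 5]
9: miss, evict 7, frames [5, 9]
5: hit
9: hit
1: miss, evict 5, frames [9, 1]
Hits: 7 of 18 references → 7/18 = 0.3889.

0.39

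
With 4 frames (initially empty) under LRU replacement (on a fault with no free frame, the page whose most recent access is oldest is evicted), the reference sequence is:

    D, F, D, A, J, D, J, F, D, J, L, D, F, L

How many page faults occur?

D: fault, frames [D]
F: fault, frames [D, F]
D: hit
A: fault, frames [F, D, A]
J: fault, frames [F, D, A, J]
D: hit
J: hit
F: hit
D: hit
J: hit
L: fault, evict A, frames [F, D, J, L]
D: hit
F: hit
L: hit
Page faults: 5.

5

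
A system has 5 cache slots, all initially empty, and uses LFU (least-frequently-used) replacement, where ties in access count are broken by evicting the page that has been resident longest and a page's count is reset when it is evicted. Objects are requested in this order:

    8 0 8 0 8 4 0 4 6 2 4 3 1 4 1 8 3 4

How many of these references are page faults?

7

8 -> fault, frames (8)
0 -> fault, frames (8 0)
8 -> hit
0 -> hit
8 -> hit
4 -> fault, frames (8 0 4)
0 -> hit
4 -> hit
6 -> fault, frames (8 0 4 6)
2 -> fault, frames (8 0 4 6 2)
4 -> hit
3 -> fault, evict 6, frames (8 0 4 2 3)
1 -> fault, evict 2, frames (8 0 4 3 1)
4 -> hit
1 -> hit
8 -> hit
3 -> hit
4 -> hit
Page faults: 7.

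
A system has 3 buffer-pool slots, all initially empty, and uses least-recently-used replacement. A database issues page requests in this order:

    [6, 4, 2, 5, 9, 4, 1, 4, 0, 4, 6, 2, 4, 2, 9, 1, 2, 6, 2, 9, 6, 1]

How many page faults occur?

6 → miss, frames (6)
4 → miss, frames (6 4)
2 → miss, frames (6 4 2)
5 → miss, evict 6, frames (4 2 5)
9 → miss, evict 4, frames (2 5 9)
4 → miss, evict 2, frames (5 9 4)
1 → miss, evict 5, frames (9 4 1)
4 → hit
0 → miss, evict 9, frames (1 4 0)
4 → hit
6 → miss, evict 1, frames (0 4 6)
2 → miss, evict 0, frames (4 6 2)
4 → hit
2 → hit
9 → miss, evict 6, frames (4 2 9)
1 → miss, evict 4, frames (2 9 1)
2 → hit
6 → miss, evict 9, frames (1 2 6)
2 → hit
9 → miss, evict 1, frames (6 2 9)
6 → hit
1 → miss, evict 2, frames (9 6 1)
Page faults: 15.

15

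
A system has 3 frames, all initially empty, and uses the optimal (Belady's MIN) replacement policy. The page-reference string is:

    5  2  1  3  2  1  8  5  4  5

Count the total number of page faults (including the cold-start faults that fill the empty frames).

5: fault, frames (5)
2: fault, frames (5 2)
1: fault, frames (5 2 1)
3: fault, evict 5, frames (2 1 3)
2: hit
1: hit
8: fault, evict 3, frames (2 1 8)
5: fault, evict 8, frames (2 1 5)
4: fault, evict 1, frames (2 5 4)
5: hit
Page faults: 7.

7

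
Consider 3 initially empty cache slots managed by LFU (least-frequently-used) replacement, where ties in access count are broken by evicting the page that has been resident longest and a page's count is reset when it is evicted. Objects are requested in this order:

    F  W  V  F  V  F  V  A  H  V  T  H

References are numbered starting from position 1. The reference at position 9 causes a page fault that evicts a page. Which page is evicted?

pos 1: F -> fault, frames {F}
pos 2: W -> fault, frames {F,W}
pos 3: V -> fault, frames {F,W,V}
pos 4: F -> hit
pos 5: V -> hit
pos 6: F -> hit
pos 7: V -> hit
pos 8: A -> fault, evict W, frames {F,V,A}
pos 9: H -> fault, evict A, frames {F,V,H}
At position 9, page A is evicted.

A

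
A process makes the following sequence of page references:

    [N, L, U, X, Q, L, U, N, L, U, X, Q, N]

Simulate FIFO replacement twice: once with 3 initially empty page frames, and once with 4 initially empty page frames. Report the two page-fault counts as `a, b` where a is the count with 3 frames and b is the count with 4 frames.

3 frames: F F F F F F F F . . F F . → 10 faults.
4 frames: F F F F F . . F F F F F F → 11 faults.
11 > 10: adding a frame increased faults — Belady's anomaly.

10, 11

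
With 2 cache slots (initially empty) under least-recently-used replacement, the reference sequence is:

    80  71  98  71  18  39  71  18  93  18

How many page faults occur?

8

80: miss, frames (80)
71: miss, frames (80 71)
98: miss, evict 80, frames (71 98)
71: hit
18: miss, evict 98, frames (71 18)
39: miss, evict 71, frames (18 39)
71: miss, evict 18, frames (39 71)
18: miss, evict 39, frames (71 18)
93: miss, evict 71, frames (18 93)
18: hit
Page faults: 8.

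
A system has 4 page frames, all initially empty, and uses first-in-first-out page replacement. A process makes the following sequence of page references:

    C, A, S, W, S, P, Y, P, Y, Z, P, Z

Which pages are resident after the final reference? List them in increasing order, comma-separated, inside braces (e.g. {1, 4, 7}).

{P, W, Y, Z}

C: fault, frames [C]
A: fault, frames [C, A]
S: fault, frames [C, A, S]
W: fault, frames [C, A, S, W]
S: hit
P: fault, evict C, frames [A, S, W, P]
Y: fault, evict A, frames [S, W, P, Y]
P: hit
Y: hit
Z: fault, evict S, frames [W, P, Y, Z]
P: hit
Z: hit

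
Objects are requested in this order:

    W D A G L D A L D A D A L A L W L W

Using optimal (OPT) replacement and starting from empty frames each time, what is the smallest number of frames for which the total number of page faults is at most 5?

f=1: 18 faults
f=2: 9 faults
f=3: 6 faults
f=4: 5 faults
f=5: 5 faults
Smallest f with faults ≤ 5 is 4.

4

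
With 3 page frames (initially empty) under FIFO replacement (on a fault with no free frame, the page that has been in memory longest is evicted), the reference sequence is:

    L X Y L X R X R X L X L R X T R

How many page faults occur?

L → fault, frames (L)
X → fault, frames (L X)
Y → fault, frames (L X Y)
L → hit
X → hit
R → fault, evict L, frames (X Y R)
X → hit
R → hit
X → hit
L → fault, evict X, frames (Y R L)
X → fault, evict Y, frames (R L X)
L → hit
R → hit
X → hit
T → fault, evict R, frames (L X T)
R → fault, evict L, frames (X T R)
Page faults: 8.

8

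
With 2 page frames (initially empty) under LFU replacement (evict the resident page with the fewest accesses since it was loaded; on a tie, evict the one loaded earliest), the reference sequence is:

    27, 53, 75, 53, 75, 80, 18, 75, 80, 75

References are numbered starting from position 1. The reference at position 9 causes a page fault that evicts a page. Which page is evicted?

pos 1: 27 → miss, frames {27}
pos 2: 53 → miss, frames {27,53}
pos 3: 75 → miss, evict 27, frames {53,75}
pos 4: 53 → hit
pos 5: 75 → hit
pos 6: 80 → miss, evict 53, frames {75,80}
pos 7: 18 → miss, evict 80, frames {75,18}
pos 8: 75 → hit
pos 9: 80 → miss, evict 18, frames {75,80}
At position 9, page 18 is evicted.

18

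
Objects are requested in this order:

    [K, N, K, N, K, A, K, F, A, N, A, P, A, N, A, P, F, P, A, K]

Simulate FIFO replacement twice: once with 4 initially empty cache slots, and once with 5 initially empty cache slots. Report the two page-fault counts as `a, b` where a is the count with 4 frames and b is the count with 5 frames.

6, 5

4 frames: F F . . . F . F . . . F . . . . . . . F → 6 faults.
5 frames: F F . . . F . F . . . F . . . . . . . . → 5 faults.
5 < 6: adding a frame reduced faults, as is typical.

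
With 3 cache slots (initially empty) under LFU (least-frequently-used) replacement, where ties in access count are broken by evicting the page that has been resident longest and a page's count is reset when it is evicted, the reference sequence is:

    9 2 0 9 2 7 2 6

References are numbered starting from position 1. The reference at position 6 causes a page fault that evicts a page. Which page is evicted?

pos 1: 9: miss, frames [9]
pos 2: 2: miss, frames [9, 2]
pos 3: 0: miss, frames [9, 2, 0]
pos 4: 9: hit
pos 5: 2: hit
pos 6: 7: miss, evict 0, frames [9, 2, 7]
At position 6, page 0 is evicted.

0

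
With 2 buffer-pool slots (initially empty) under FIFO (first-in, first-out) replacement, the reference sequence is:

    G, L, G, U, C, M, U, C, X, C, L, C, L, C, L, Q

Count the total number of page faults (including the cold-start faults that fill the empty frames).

G: fault, frames {G}
L: fault, frames {G,L}
G: hit
U: fault, evict G, frames {L,U}
C: fault, evict L, frames {U,C}
M: fault, evict U, frames {C,M}
U: fault, evict C, frames {M,U}
C: fault, evict M, frames {U,C}
X: fault, evict U, frames {C,X}
C: hit
L: fault, evict C, frames {X,L}
C: fault, evict X, frames {L,C}
L: hit
C: hit
L: hit
Q: fault, evict L, frames {C,Q}
Page faults: 11.

11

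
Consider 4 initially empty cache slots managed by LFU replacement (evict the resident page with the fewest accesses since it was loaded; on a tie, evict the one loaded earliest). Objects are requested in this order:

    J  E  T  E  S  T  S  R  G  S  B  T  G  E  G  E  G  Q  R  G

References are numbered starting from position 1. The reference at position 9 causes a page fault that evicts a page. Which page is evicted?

pos 1: J -> miss, frames {J}
pos 2: E -> miss, frames {J,E}
pos 3: T -> miss, frames {J,E,T}
pos 4: E -> hit
pos 5: S -> miss, frames {J,E,T,S}
pos 6: T -> hit
pos 7: S -> hit
pos 8: R -> miss, evict J, frames {E,T,S,R}
pos 9: G -> miss, evict R, frames {E,T,S,G}
At position 9, page R is evicted.

R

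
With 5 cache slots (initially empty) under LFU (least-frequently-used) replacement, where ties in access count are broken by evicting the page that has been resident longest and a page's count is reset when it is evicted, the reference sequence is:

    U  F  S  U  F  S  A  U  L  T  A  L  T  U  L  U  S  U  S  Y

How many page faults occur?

U → miss, frames [U]
F → miss, frames [U, F]
S → miss, frames [U, F, S]
U → hit
F → hit
S → hit
A → miss, frames [U, F, S, A]
U → hit
L → miss, frames [U, F, S, A, L]
T → miss, evict A, frames [U, F, S, L, T]
A → miss, evict L, frames [U, F, S, T, A]
L → miss, evict T, frames [U, F, S, A, L]
T → miss, evict A, frames [U, F, S, L, T]
U → hit
L → hit
U → hit
S → hit
U → hit
S → hit
Y → miss, evict T, frames [U, F, S, L, Y]
Page faults: 10.

10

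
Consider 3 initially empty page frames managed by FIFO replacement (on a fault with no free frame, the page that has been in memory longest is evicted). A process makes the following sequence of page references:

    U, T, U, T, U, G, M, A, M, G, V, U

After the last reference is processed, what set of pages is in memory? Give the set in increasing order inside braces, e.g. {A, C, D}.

{A, U, V}

U -> fault, frames {U}
T -> fault, frames {U,T}
U -> hit
T -> hit
U -> hit
G -> fault, frames {U,T,G}
M -> fault, evict U, frames {T,G,M}
A -> fault, evict T, frames {G,M,A}
M -> hit
G -> hit
V -> fault, evict G, frames {M,A,V}
U -> fault, evict M, frames {A,V,U}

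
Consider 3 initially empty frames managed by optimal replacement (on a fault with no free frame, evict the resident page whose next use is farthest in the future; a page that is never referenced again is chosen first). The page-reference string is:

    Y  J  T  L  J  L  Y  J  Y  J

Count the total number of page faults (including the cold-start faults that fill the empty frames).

4

Y: fault, frames (Y)
J: fault, frames (Y J)
T: fault, frames (Y J T)
L: fault, evict T, frames (Y J L)
J: hit
L: hit
Y: hit
J: hit
Y: hit
J: hit
Page faults: 4.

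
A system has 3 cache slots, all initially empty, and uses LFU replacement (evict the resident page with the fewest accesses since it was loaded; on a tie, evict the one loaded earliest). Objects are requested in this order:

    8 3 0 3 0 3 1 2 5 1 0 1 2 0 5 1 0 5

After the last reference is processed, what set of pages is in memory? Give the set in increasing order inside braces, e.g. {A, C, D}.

8 → fault, frames {8}
3 → fault, frames {8,3}
0 → fault, frames {8,3,0}
3 → hit
0 → hit
3 → hit
1 → fault, evict 8, frames {3,0,1}
2 → fault, evict 1, frames {3,0,2}
5 → fault, evict 2, frames {3,0,5}
1 → fault, evict 5, frames {3,0,1}
0 → hit
1 → hit
2 → fault, evict 1, frames {3,0,2}
0 → hit
5 → fault, evict 2, frames {3,0,5}
1 → fault, evict 5, frames {3,0,1}
0 → hit
5 → fault, evict 1, frames {3,0,5}

{0, 3, 5}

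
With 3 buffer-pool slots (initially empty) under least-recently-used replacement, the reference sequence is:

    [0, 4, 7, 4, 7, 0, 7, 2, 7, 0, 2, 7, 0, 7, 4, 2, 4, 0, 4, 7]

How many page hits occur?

0: fault, frames {0}
4: fault, frames {0,4}
7: fault, frames {0,4,7}
4: hit
7: hit
0: hit
7: hit
2: fault, evict 4, frames {0,7,2}
7: hit
0: hit
2: hit
7: hit
0: hit
7: hit
4: fault, evict 2, frames {0,7,4}
2: fault, evict 0, frames {7,4,2}
4: hit
0: fault, evict 7, frames {2,4,0}
4: hit
7: fault, evict 2, frames {0,4,7}
Hits: 12.

12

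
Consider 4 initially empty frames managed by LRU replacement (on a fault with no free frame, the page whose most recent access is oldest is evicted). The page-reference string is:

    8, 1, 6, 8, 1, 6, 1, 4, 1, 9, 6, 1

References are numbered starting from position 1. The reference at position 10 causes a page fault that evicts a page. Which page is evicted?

pos 1: 8 → fault, frames [8]
pos 2: 1 → fault, frames [8, 1]
pos 3: 6 → fault, frames [8, 1, 6]
pos 4: 8 → hit
pos 5: 1 → hit
pos 6: 6 → hit
pos 7: 1 → hit
pos 8: 4 → fault, frames [8, 6, 1, 4]
pos 9: 1 → hit
pos 10: 9 → fault, evict 8, frames [6, 4, 1, 9]
At position 10, page 8 is evicted.

8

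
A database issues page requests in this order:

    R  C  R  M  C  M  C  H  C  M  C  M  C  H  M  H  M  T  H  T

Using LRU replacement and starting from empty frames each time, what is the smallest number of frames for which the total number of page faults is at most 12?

f=1: 20 faults
f=2: 10 faults
f=3: 5 faults
f=4: 5 faults
f=5: 5 faults
Smallest f with faults ≤ 12 is 2.

2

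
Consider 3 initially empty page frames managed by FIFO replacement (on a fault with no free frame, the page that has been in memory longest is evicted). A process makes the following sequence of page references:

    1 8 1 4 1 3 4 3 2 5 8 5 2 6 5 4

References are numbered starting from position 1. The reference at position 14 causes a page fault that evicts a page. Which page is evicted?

pos 1: 1 → miss, frames [1]
pos 2: 8 → miss, frames [1, 8]
pos 3: 1 → hit
pos 4: 4 → miss, frames [1, 8, 4]
pos 5: 1 → hit
pos 6: 3 → miss, evict 1, frames [8, 4, 3]
pos 7: 4 → hit
pos 8: 3 → hit
pos 9: 2 → miss, evict 8, frames [4, 3, 2]
pos 10: 5 → miss, evict 4, frames [3, 2, 5]
pos 11: 8 → miss, evict 3, frames [2, 5, 8]
pos 12: 5 → hit
pos 13: 2 → hit
pos 14: 6 → miss, evict 2, frames [5, 8, 6]
At position 14, page 2 is evicted.

2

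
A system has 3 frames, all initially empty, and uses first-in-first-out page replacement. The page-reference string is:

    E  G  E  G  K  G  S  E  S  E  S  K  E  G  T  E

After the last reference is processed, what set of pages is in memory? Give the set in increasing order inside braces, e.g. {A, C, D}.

{E, G, T}

E: fault, frames [E]
G: fault, frames [E, G]
E: hit
G: hit
K: fault, frames [E, G, K]
G: hit
S: fault, evict E, frames [G, K, S]
E: fault, evict G, frames [K, S, E]
S: hit
E: hit
S: hit
K: hit
E: hit
G: fault, evict K, frames [S, E, G]
T: fault, evict S, frames [E, G, T]
E: hit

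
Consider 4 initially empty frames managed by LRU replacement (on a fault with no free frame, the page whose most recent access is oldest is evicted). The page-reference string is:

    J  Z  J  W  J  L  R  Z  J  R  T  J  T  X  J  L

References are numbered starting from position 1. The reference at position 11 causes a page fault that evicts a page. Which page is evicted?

pos 1: J -> miss, frames [J]
pos 2: Z -> miss, frames [J, Z]
pos 3: J -> hit
pos 4: W -> miss, frames [Z, J, W]
pos 5: J -> hit
pos 6: L -> miss, frames [Z, W, J, L]
pos 7: R -> miss, evict Z, frames [W, J, L, R]
pos 8: Z -> miss, evict W, frames [J, L, R, Z]
pos 9: J -> hit
pos 10: R -> hit
pos 11: T -> miss, evict L, frames [Z, J, R, T]
At position 11, page L is evicted.

L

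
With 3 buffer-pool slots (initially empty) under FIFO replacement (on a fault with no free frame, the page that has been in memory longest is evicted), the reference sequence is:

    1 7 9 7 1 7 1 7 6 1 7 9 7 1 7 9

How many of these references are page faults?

1: miss, frames [1]
7: miss, frames [1, 7]
9: miss, frames [1, 7, 9]
7: hit
1: hit
7: hit
1: hit
7: hit
6: miss, evict 1, frames [7, 9, 6]
1: miss, evict 7, frames [9, 6, 1]
7: miss, evict 9, frames [6, 1, 7]
9: miss, evict 6, frames [1, 7, 9]
7: hit
1: hit
7: hit
9: hit
Page faults: 7.

7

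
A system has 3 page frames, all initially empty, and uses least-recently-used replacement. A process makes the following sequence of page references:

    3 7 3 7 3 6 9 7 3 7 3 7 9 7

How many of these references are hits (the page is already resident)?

8

3 → fault, frames (3)
7 → fault, frames (3 7)
3 → hit
7 → hit
3 → hit
6 → fault, frames (7 3 6)
9 → fault, evict 7, frames (3 6 9)
7 → fault, evict 3, frames (6 9 7)
3 → fault, evict 6, frames (9 7 3)
7 → hit
3 → hit
7 → hit
9 → hit
7 → hit
Hits: 8.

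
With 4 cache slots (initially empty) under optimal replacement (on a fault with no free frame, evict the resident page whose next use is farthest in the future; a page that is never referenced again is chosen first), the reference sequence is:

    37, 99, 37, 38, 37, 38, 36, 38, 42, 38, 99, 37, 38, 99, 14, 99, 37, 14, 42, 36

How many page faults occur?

37: fault, frames [37]
99: fault, frames [37, 99]
37: hit
38: fault, frames [37, 99, 38]
37: hit
38: hit
36: fault, frames [37, 99, 38, 36]
38: hit
42: fault, evict 36, frames [37, 99, 38, 42]
38: hit
99: hit
37: hit
38: hit
99: hit
14: fault, evict 38, frames [37, 99, 42, 14]
99: hit
37: hit
14: hit
42: hit
36: fault, evict 14, frames [37, 99, 42, 36]
Page faults: 7.

7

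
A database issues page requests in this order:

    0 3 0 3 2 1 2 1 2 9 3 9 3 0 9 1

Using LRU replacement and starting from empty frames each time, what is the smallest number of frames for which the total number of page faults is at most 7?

f=1: 16 faults
f=2: 9 faults
f=3: 8 faults
f=4: 7 faults
f=5: 5 faults
Smallest f with faults ≤ 7 is 4.

4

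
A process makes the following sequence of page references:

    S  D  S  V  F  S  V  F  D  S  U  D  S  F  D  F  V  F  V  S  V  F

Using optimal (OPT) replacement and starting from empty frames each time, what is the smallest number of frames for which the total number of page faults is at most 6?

f=1: 22 faults
f=2: 13 faults
f=3: 8 faults
f=4: 6 faults
f=5: 5 faults
Smallest f with faults ≤ 6 is 4.

4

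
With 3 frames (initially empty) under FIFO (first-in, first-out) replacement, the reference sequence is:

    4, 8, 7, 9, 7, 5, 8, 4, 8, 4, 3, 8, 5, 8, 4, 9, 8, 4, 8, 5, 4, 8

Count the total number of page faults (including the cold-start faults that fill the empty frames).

14

4 -> fault, frames {4}
8 -> fault, frames {4,8}
7 -> fault, frames {4,8,7}
9 -> fault, evict 4, frames {8,7,9}
7 -> hit
5 -> fault, evict 8, frames {7,9,5}
8 -> fault, evict 7, frames {9,5,8}
4 -> fault, evict 9, frames {5,8,4}
8 -> hit
4 -> hit
3 -> fault, evict 5, frames {8,4,3}
8 -> hit
5 -> fault, evict 8, frames {4,3,5}
8 -> fault, evict 4, frames {3,5,8}
4 -> fault, evict 3, frames {5,8,4}
9 -> fault, evict 5, frames {8,4,9}
8 -> hit
4 -> hit
8 -> hit
5 -> fault, evict 8, frames {4,9,5}
4 -> hit
8 -> fault, evict 4, frames {9,5,8}
Page faults: 14.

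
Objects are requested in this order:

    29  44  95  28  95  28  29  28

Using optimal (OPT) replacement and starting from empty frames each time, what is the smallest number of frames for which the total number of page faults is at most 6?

2

f=1: 8 faults
f=2: 5 faults
f=3: 4 faults
f=4: 4 faults
Smallest f with faults ≤ 6 is 2.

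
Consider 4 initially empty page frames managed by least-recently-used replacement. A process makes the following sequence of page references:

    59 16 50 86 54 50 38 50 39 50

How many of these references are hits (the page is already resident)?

3

59 → fault, frames (59)
16 → fault, frames (59 16)
50 → fault, frames (59 16 50)
86 → fault, frames (59 16 50 86)
54 → fault, evict 59, frames (16 50 86 54)
50 → hit
38 → fault, evict 16, frames (86 54 50 38)
50 → hit
39 → fault, evict 86, frames (54 38 50 39)
50 → hit
Hits: 3.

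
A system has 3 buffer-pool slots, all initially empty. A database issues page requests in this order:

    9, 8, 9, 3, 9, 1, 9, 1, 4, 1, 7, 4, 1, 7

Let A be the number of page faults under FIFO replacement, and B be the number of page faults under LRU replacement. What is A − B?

Under FIFO: F F . F . F F . F . F . F . → 8 faults.
Under LRU: F F . F . F . . F . F . . . → 6 faults.
A − B = 8 − 6 = 2.

2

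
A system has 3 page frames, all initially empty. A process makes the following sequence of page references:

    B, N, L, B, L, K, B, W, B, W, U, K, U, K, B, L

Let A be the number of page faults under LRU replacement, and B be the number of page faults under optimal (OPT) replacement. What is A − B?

Under LRU: F F F . . F . F . . F F . . F F → 9 faults.
Under OPT: F F F . . F . F . . F . . . . F → 7 faults.
A − B = 9 − 7 = 2.

2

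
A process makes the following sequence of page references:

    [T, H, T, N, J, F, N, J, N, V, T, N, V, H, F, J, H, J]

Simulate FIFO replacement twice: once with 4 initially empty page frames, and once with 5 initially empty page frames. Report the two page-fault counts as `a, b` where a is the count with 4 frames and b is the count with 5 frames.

4 frames: F F . F F F . . . F F F . F F F . . → 11 faults.
5 frames: F F . F F F . . . F F . . F . . . . → 8 faults.
8 < 11: adding a frame reduced faults, as is typical.

11, 8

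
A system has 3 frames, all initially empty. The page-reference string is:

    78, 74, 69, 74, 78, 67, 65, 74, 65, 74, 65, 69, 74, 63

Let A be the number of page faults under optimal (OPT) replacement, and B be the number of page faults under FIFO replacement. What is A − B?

-2

Under OPT: F F F . . F F . . . . . . F → 6 faults.
Under FIFO: F F F . . F F F . . . F . F → 8 faults.
A − B = 6 − 8 = -2.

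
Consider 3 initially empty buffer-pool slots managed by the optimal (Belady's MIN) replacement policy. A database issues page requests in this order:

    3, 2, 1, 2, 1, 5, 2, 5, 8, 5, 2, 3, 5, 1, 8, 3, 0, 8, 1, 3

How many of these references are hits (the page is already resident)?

3 → miss, frames {3}
2 → miss, frames {3,2}
1 → miss, frames {3,2,1}
2 → hit
1 → hit
5 → miss, evict 1, frames {3,2,5}
2 → hit
5 → hit
8 → miss, evict 3, frames {2,5,8}
5 → hit
2 → hit
3 → miss, evict 2, frames {5,8,3}
5 → hit
1 → miss, evict 5, frames {8,3,1}
8 → hit
3 → hit
0 → miss, evict 3, frames {8,1,0}
8 → hit
1 → hit
3 → miss, evict 0, frames {8,1,3}
Hits: 11.

11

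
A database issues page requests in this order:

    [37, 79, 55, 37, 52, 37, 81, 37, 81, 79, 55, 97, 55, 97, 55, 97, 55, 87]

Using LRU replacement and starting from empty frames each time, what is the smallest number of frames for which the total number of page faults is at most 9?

3

f=1: 18 faults
f=2: 10 faults
f=3: 9 faults
f=4: 9 faults
f=5: 7 faults
f=6: 7 faults
f=7: 7 faults
Smallest f with faults ≤ 9 is 3.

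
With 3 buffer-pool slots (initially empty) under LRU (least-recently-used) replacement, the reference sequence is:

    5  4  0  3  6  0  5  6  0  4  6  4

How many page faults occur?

5 → miss, frames [5]
4 → miss, frames [5, 4]
0 → miss, frames [5, 4, 0]
3 → miss, evict 5, frames [4, 0, 3]
6 → miss, evict 4, frames [0, 3, 6]
0 → hit
5 → miss, evict 3, frames [6, 0, 5]
6 → hit
0 → hit
4 → miss, evict 5, frames [6, 0, 4]
6 → hit
4 → hit
Page faults: 7.

7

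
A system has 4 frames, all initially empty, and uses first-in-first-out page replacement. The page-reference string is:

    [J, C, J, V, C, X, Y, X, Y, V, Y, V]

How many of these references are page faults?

J: miss, frames [J]
C: miss, frames [J, C]
J: hit
V: miss, frames [J, C, V]
C: hit
X: miss, frames [J, C, V, X]
Y: miss, evict J, frames [C, V, X, Y]
X: hit
Y: hit
V: hit
Y: hit
V: hit
Page faults: 5.

5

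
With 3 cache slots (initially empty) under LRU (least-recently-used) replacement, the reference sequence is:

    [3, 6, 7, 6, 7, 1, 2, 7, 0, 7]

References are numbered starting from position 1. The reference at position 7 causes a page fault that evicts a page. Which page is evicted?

6

pos 1: 3 → fault, frames [3]
pos 2: 6 → fault, frames [3, 6]
pos 3: 7 → fault, frames [3, 6, 7]
pos 4: 6 → hit
pos 5: 7 → hit
pos 6: 1 → fault, evict 3, frames [6, 7, 1]
pos 7: 2 → fault, evict 6, frames [7, 1, 2]
At position 7, page 6 is evicted.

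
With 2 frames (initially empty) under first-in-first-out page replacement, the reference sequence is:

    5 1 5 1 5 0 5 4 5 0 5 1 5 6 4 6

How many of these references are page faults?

5: fault, frames {5}
1: fault, frames {5,1}
5: hit
1: hit
5: hit
0: fault, evict 5, frames {1,0}
5: fault, evict 1, frames {0,5}
4: fault, evict 0, frames {5,4}
5: hit
0: fault, evict 5, frames {4,0}
5: fault, evict 4, frames {0,5}
1: fault, evict 0, frames {5,1}
5: hit
6: fault, evict 5, frames {1,6}
4: fault, evict 1, frames {6,4}
6: hit
Page faults: 10.

10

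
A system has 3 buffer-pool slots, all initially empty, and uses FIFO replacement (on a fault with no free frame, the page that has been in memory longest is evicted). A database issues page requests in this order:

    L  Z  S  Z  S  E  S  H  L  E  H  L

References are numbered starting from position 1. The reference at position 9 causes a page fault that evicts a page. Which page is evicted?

S

pos 1: L -> fault, frames [L]
pos 2: Z -> fault, frames [L, Z]
pos 3: S -> fault, frames [L, Z, S]
pos 4: Z -> hit
pos 5: S -> hit
pos 6: E -> fault, evict L, frames [Z, S, E]
pos 7: S -> hit
pos 8: H -> fault, evict Z, frames [S, E, H]
pos 9: L -> fault, evict S, frames [E, H, L]
At position 9, page S is evicted.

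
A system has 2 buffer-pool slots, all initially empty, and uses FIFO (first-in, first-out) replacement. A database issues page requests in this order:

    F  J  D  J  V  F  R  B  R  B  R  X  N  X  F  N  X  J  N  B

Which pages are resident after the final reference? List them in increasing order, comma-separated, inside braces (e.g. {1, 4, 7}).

{B, N}

F -> miss, frames [F]
J -> miss, frames [F, J]
D -> miss, evict F, frames [J, D]
J -> hit
V -> miss, evict J, frames [D, V]
F -> miss, evict D, frames [V, F]
R -> miss, evict V, frames [F, R]
B -> miss, evict F, frames [R, B]
R -> hit
B -> hit
R -> hit
X -> miss, evict R, frames [B, X]
N -> miss, evict B, frames [X, N]
X -> hit
F -> miss, evict X, frames [N, F]
N -> hit
X -> miss, evict N, frames [F, X]
J -> miss, evict F, frames [X, J]
N -> miss, evict X, frames [J, N]
B -> miss, evict J, frames [N, B]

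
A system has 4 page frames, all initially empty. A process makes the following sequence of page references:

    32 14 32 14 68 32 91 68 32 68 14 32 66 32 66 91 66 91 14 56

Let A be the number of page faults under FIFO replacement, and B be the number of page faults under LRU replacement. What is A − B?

Under FIFO: F F . . F . F . . . . . F F . . . . F F → 8 faults.
Under LRU: F F . . F . F . . . . . F . . F . . . F → 7 faults.
A − B = 8 − 7 = 1.

1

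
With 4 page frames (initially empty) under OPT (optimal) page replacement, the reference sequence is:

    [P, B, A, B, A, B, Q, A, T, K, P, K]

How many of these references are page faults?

P -> fault, frames {P}
B -> fault, frames {P,B}
A -> fault, frames {P,B,A}
B -> hit
A -> hit
B -> hit
Q -> fault, frames {P,B,A,Q}
A -> hit
T -> fault, evict Q, frames {P,B,A,T}
K -> fault, evict T, frames {P,B,A,K}
P -> hit
K -> hit
Page faults: 6.

6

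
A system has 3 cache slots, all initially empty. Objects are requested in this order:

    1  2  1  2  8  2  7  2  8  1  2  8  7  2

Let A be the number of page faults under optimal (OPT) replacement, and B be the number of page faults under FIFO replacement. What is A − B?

Under OPT: F F . . F . F . . F . . F . → 6 faults.
Under FIFO: F F . . F . F . . F F F F . → 8 faults.
A − B = 6 − 8 = -2.

-2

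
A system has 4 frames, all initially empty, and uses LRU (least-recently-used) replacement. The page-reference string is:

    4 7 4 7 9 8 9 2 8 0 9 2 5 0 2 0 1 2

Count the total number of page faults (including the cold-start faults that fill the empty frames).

8

4: fault, frames (4)
7: fault, frames (4 7)
4: hit
7: hit
9: fault, frames (4 7 9)
8: fault, frames (4 7 9 8)
9: hit
2: fault, evict 4, frames (7 8 9 2)
8: hit
0: fault, evict 7, frames (9 2 8 0)
9: hit
2: hit
5: fault, evict 8, frames (0 9 2 5)
0: hit
2: hit
0: hit
1: fault, evict 9, frames (5 2 0 1)
2: hit
Page faults: 8.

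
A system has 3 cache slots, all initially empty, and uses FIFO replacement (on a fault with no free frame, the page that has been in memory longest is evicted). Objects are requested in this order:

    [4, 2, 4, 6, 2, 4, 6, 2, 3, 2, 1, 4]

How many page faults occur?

6

4 -> miss, frames {4}
2 -> miss, frames {4,2}
4 -> hit
6 -> miss, frames {4,2,6}
2 -> hit
4 -> hit
6 -> hit
2 -> hit
3 -> miss, evict 4, frames {2,6,3}
2 -> hit
1 -> miss, evict 2, frames {6,3,1}
4 -> miss, evict 6, frames {3,1,4}
Page faults: 6.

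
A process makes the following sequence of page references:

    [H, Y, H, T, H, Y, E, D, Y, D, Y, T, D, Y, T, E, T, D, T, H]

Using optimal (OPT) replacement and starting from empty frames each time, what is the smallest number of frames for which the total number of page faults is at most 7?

f=1: 20 faults
f=2: 11 faults
f=3: 7 faults
f=4: 6 faults
f=5: 5 faults
Smallest f with faults ≤ 7 is 3.

3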